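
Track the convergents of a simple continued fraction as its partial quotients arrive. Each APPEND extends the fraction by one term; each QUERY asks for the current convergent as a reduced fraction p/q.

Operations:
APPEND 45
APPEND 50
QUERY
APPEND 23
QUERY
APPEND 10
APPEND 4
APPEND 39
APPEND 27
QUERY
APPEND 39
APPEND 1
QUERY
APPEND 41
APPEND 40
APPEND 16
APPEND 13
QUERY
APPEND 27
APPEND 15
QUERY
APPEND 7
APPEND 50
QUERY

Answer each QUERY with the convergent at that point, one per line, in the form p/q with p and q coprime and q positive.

2251/50
51818/1151
2262804905/50262234
90595924769/2012349169
31859494562622310/707674518156593
12971540130876906115/288128501028914678
4596142854725508325715/102091173282851578928

APPEND 45: p_0 = 45·1 + 0 = 45, q_0 = 45·0 + 1 = 1 → 45/1
APPEND 50: p_1 = 50·45 + 1 = 2251, q_1 = 50·1 + 0 = 50 → 2251/50
APPEND 23: p_2 = 23·2251 + 45 = 51818, q_2 = 23·50 + 1 = 1151 → 51818/1151
APPEND 10: p_3 = 10·51818 + 2251 = 520431, q_3 = 10·1151 + 50 = 11560 → 520431/11560
APPEND 4: p_4 = 4·520431 + 51818 = 2133542, q_4 = 4·11560 + 1151 = 47391 → 2133542/47391
APPEND 39: p_5 = 39·2133542 + 520431 = 83728569, q_5 = 39·47391 + 11560 = 1859809 → 83728569/1859809
APPEND 27: p_6 = 27·83728569 + 2133542 = 2262804905, q_6 = 27·1859809 + 47391 = 50262234 → 2262804905/50262234
APPEND 39: p_7 = 39·2262804905 + 83728569 = 88333119864, q_7 = 39·50262234 + 1859809 = 1962086935 → 88333119864/1962086935
APPEND 1: p_8 = 1·88333119864 + 2262804905 = 90595924769, q_8 = 1·1962086935 + 50262234 = 2012349169 → 90595924769/2012349169
APPEND 41: p_9 = 41·90595924769 + 88333119864 = 3802766035393, q_9 = 41·2012349169 + 1962086935 = 84468402864 → 3802766035393/84468402864
APPEND 40: p_10 = 40·3802766035393 + 90595924769 = 152201237340489, q_10 = 40·84468402864 + 2012349169 = 3380748463729 → 152201237340489/3380748463729
APPEND 16: p_11 = 16·152201237340489 + 3802766035393 = 2439022563483217, q_11 = 16·3380748463729 + 84468402864 = 54176443822528 → 2439022563483217/54176443822528
APPEND 13: p_12 = 13·2439022563483217 + 152201237340489 = 31859494562622310, q_12 = 13·54176443822528 + 3380748463729 = 707674518156593 → 31859494562622310/707674518156593
APPEND 27: p_13 = 27·31859494562622310 + 2439022563483217 = 862645375754285587, q_13 = 27·707674518156593 + 54176443822528 = 19161388434050539 → 862645375754285587/19161388434050539
APPEND 15: p_14 = 15·862645375754285587 + 31859494562622310 = 12971540130876906115, q_14 = 15·19161388434050539 + 707674518156593 = 288128501028914678 → 12971540130876906115/288128501028914678
APPEND 7: p_15 = 7·12971540130876906115 + 862645375754285587 = 91663426291892628392, q_15 = 7·288128501028914678 + 19161388434050539 = 2036060895636453285 → 91663426291892628392/2036060895636453285
APPEND 50: p_16 = 50·91663426291892628392 + 12971540130876906115 = 4596142854725508325715, q_16 = 50·2036060895636453285 + 288128501028914678 = 102091173282851578928 → 4596142854725508325715/102091173282851578928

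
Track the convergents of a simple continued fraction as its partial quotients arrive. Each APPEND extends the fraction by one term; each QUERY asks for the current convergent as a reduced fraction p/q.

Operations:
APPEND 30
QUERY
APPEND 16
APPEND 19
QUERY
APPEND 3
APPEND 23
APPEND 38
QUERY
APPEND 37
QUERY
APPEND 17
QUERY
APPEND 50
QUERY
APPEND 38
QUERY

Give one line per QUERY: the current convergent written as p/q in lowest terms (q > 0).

APPEND 30: p_0 = 30·1 + 0 = 30, q_0 = 30·0 + 1 = 1 → 30/1
APPEND 16: p_1 = 16·30 + 1 = 481, q_1 = 16·1 + 0 = 16 → 481/16
APPEND 19: p_2 = 19·481 + 30 = 9169, q_2 = 19·16 + 1 = 305 → 9169/305
APPEND 3: p_3 = 3·9169 + 481 = 27988, q_3 = 3·305 + 16 = 931 → 27988/931
APPEND 23: p_4 = 23·27988 + 9169 = 652893, q_4 = 23·931 + 305 = 21718 → 652893/21718
APPEND 38: p_5 = 38·652893 + 27988 = 24837922, q_5 = 38·21718 + 931 = 826215 → 24837922/826215
APPEND 37: p_6 = 37·24837922 + 652893 = 919656007, q_6 = 37·826215 + 21718 = 30591673 → 919656007/30591673
APPEND 17: p_7 = 17·919656007 + 24837922 = 15658990041, q_7 = 17·30591673 + 826215 = 520884656 → 15658990041/520884656
APPEND 50: p_8 = 50·15658990041 + 919656007 = 783869158057, q_8 = 50·520884656 + 30591673 = 26074824473 → 783869158057/26074824473
APPEND 38: p_9 = 38·783869158057 + 15658990041 = 29802686996207, q_9 = 38·26074824473 + 520884656 = 991364214630 → 29802686996207/991364214630

30/1
9169/305
24837922/826215
919656007/30591673
15658990041/520884656
783869158057/26074824473
29802686996207/991364214630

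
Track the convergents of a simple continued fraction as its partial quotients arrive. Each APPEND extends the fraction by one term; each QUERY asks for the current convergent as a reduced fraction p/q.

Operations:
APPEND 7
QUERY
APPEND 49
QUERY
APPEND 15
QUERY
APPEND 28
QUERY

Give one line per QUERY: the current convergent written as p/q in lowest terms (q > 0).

7/1
344/49
5167/736
145020/20657

APPEND 7: p_0 = 7·1 + 0 = 7, q_0 = 7·0 + 1 = 1 → 7/1
APPEND 49: p_1 = 49·7 + 1 = 344, q_1 = 49·1 + 0 = 49 → 344/49
APPEND 15: p_2 = 15·344 + 7 = 5167, q_2 = 15·49 + 1 = 736 → 5167/736
APPEND 28: p_3 = 28·5167 + 344 = 145020, q_3 = 28·736 + 49 = 20657 → 145020/20657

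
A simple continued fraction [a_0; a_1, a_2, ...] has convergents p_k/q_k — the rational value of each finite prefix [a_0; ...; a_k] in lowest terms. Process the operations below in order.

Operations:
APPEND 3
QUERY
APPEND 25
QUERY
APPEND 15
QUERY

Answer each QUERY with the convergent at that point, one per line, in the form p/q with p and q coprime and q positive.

APPEND 3: p_0 = 3·1 + 0 = 3, q_0 = 3·0 + 1 = 1 → 3/1
APPEND 25: p_1 = 25·3 + 1 = 76, q_1 = 25·1 + 0 = 25 → 76/25
APPEND 15: p_2 = 15·76 + 3 = 1143, q_2 = 15·25 + 1 = 376 → 1143/376

3/1
76/25
1143/376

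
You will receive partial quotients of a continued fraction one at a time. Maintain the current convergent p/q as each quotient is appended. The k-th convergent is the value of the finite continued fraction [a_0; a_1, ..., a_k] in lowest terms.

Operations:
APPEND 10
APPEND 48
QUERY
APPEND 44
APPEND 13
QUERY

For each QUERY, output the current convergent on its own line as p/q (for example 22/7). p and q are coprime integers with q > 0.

481/48
275743/27517

APPEND 10: p_0 = 10·1 + 0 = 10, q_0 = 10·0 + 1 = 1 → 10/1
APPEND 48: p_1 = 48·10 + 1 = 481, q_1 = 48·1 + 0 = 48 → 481/48
APPEND 44: p_2 = 44·481 + 10 = 21174, q_2 = 44·48 + 1 = 2113 → 21174/2113
APPEND 13: p_3 = 13·21174 + 481 = 275743, q_3 = 13·2113 + 48 = 27517 → 275743/27517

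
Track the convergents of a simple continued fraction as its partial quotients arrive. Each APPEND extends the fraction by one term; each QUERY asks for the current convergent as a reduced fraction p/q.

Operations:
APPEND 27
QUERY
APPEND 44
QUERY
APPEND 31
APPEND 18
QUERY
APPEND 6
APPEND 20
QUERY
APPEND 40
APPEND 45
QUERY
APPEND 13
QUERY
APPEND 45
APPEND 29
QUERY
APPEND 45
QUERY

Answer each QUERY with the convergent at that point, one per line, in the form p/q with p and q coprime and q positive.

APPEND 27: p_0 = 27·1 + 0 = 27, q_0 = 27·0 + 1 = 1 → 27/1
APPEND 44: p_1 = 44·27 + 1 = 1189, q_1 = 44·1 + 0 = 44 → 1189/44
APPEND 31: p_2 = 31·1189 + 27 = 36886, q_2 = 31·44 + 1 = 1365 → 36886/1365
APPEND 18: p_3 = 18·36886 + 1189 = 665137, q_3 = 18·1365 + 44 = 24614 → 665137/24614
APPEND 6: p_4 = 6·665137 + 36886 = 4027708, q_4 = 6·24614 + 1365 = 149049 → 4027708/149049
APPEND 20: p_5 = 20·4027708 + 665137 = 81219297, q_5 = 20·149049 + 24614 = 3005594 → 81219297/3005594
APPEND 40: p_6 = 40·81219297 + 4027708 = 3252799588, q_6 = 40·3005594 + 149049 = 120372809 → 3252799588/120372809
APPEND 45: p_7 = 45·3252799588 + 81219297 = 146457200757, q_7 = 45·120372809 + 3005594 = 5419781999 → 146457200757/5419781999
APPEND 13: p_8 = 13·146457200757 + 3252799588 = 1907196409429, q_8 = 13·5419781999 + 120372809 = 70577538796 → 1907196409429/70577538796
APPEND 45: p_9 = 45·1907196409429 + 146457200757 = 85970295625062, q_9 = 45·70577538796 + 5419781999 = 3181409027819 → 85970295625062/3181409027819
APPEND 29: p_10 = 29·85970295625062 + 1907196409429 = 2495045769536227, q_10 = 29·3181409027819 + 70577538796 = 92331439345547 → 2495045769536227/92331439345547
APPEND 45: p_11 = 45·2495045769536227 + 85970295625062 = 112363029924755277, q_11 = 45·92331439345547 + 3181409027819 = 4158096179577434 → 112363029924755277/4158096179577434

27/1
1189/44
665137/24614
81219297/3005594
146457200757/5419781999
1907196409429/70577538796
2495045769536227/92331439345547
112363029924755277/4158096179577434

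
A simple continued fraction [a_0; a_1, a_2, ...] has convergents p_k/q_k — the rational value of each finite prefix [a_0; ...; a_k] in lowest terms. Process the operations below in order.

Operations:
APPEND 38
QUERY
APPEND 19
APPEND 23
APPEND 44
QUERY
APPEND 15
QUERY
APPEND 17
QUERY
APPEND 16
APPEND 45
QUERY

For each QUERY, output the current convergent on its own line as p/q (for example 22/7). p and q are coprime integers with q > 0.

APPEND 38: p_0 = 38·1 + 0 = 38, q_0 = 38·0 + 1 = 1 → 38/1
APPEND 19: p_1 = 19·38 + 1 = 723, q_1 = 19·1 + 0 = 19 → 723/19
APPEND 23: p_2 = 23·723 + 38 = 16667, q_2 = 23·19 + 1 = 438 → 16667/438
APPEND 44: p_3 = 44·16667 + 723 = 734071, q_3 = 44·438 + 19 = 19291 → 734071/19291
APPEND 15: p_4 = 15·734071 + 16667 = 11027732, q_4 = 15·19291 + 438 = 289803 → 11027732/289803
APPEND 17: p_5 = 17·11027732 + 734071 = 188205515, q_5 = 17·289803 + 19291 = 4945942 → 188205515/4945942
APPEND 16: p_6 = 16·188205515 + 11027732 = 3022315972, q_6 = 16·4945942 + 289803 = 79424875 → 3022315972/79424875
APPEND 45: p_7 = 45·3022315972 + 188205515 = 136192424255, q_7 = 45·79424875 + 4945942 = 3579065317 → 136192424255/3579065317

38/1
734071/19291
11027732/289803
188205515/4945942
136192424255/3579065317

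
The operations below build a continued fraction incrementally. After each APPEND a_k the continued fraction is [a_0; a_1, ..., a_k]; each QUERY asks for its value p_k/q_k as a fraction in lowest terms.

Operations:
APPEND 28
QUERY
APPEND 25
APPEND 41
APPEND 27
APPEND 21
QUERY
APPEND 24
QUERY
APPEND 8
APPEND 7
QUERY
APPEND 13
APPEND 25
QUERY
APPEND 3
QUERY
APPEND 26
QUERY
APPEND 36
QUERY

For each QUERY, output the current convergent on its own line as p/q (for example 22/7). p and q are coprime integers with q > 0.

APPEND 28: p_0 = 28·1 + 0 = 28, q_0 = 28·0 + 1 = 1 → 28/1
APPEND 25: p_1 = 25·28 + 1 = 701, q_1 = 25·1 + 0 = 25 → 701/25
APPEND 41: p_2 = 41·701 + 28 = 28769, q_2 = 41·25 + 1 = 1026 → 28769/1026
APPEND 27: p_3 = 27·28769 + 701 = 777464, q_3 = 27·1026 + 25 = 27727 → 777464/27727
APPEND 21: p_4 = 21·777464 + 28769 = 16355513, q_4 = 21·27727 + 1026 = 583293 → 16355513/583293
APPEND 24: p_5 = 24·16355513 + 777464 = 393309776, q_5 = 24·583293 + 27727 = 14026759 → 393309776/14026759
APPEND 8: p_6 = 8·393309776 + 16355513 = 3162833721, q_6 = 8·14026759 + 583293 = 112797365 → 3162833721/112797365
APPEND 7: p_7 = 7·3162833721 + 393309776 = 22533145823, q_7 = 7·112797365 + 14026759 = 803608314 → 22533145823/803608314
APPEND 13: p_8 = 13·22533145823 + 3162833721 = 296093729420, q_8 = 13·803608314 + 112797365 = 10559705447 → 296093729420/10559705447
APPEND 25: p_9 = 25·296093729420 + 22533145823 = 7424876381323, q_9 = 25·10559705447 + 803608314 = 264796244489 → 7424876381323/264796244489
APPEND 3: p_10 = 3·7424876381323 + 296093729420 = 22570722873389, q_10 = 3·264796244489 + 10559705447 = 804948438914 → 22570722873389/804948438914
APPEND 26: p_11 = 26·22570722873389 + 7424876381323 = 594263671089437, q_11 = 26·804948438914 + 264796244489 = 21193455656253 → 594263671089437/21193455656253
APPEND 36: p_12 = 36·594263671089437 + 22570722873389 = 21416062882093121, q_12 = 36·21193455656253 + 804948438914 = 763769352064022 → 21416062882093121/763769352064022

28/1
16355513/583293
393309776/14026759
22533145823/803608314
7424876381323/264796244489
22570722873389/804948438914
594263671089437/21193455656253
21416062882093121/763769352064022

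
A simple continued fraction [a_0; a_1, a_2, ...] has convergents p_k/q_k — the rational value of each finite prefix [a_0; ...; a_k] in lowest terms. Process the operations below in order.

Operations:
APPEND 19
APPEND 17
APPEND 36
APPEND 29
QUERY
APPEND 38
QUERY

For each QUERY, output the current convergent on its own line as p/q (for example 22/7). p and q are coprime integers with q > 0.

339131/17794
12898661/676785

APPEND 19: p_0 = 19·1 + 0 = 19, q_0 = 19·0 + 1 = 1 → 19/1
APPEND 17: p_1 = 17·19 + 1 = 324, q_1 = 17·1 + 0 = 17 → 324/17
APPEND 36: p_2 = 36·324 + 19 = 11683, q_2 = 36·17 + 1 = 613 → 11683/613
APPEND 29: p_3 = 29·11683 + 324 = 339131, q_3 = 29·613 + 17 = 17794 → 339131/17794
APPEND 38: p_4 = 38·339131 + 11683 = 12898661, q_4 = 38·17794 + 613 = 676785 → 12898661/676785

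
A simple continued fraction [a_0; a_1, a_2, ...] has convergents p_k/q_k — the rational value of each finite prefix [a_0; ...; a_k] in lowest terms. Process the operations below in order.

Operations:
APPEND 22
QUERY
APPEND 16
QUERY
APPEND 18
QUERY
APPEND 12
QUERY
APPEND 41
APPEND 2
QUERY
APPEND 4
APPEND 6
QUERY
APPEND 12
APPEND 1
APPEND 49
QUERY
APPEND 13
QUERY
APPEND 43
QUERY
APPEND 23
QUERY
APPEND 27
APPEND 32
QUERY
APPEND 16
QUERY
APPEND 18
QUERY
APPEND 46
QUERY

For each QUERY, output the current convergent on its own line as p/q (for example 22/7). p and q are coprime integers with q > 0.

APPEND 22: p_0 = 22·1 + 0 = 22, q_0 = 22·0 + 1 = 1 → 22/1
APPEND 16: p_1 = 16·22 + 1 = 353, q_1 = 16·1 + 0 = 16 → 353/16
APPEND 18: p_2 = 18·353 + 22 = 6376, q_2 = 18·16 + 1 = 289 → 6376/289
APPEND 12: p_3 = 12·6376 + 353 = 76865, q_3 = 12·289 + 16 = 3484 → 76865/3484
APPEND 41: p_4 = 41·76865 + 6376 = 3157841, q_4 = 41·3484 + 289 = 143133 → 3157841/143133
APPEND 2: p_5 = 2·3157841 + 76865 = 6392547, q_5 = 2·143133 + 3484 = 289750 → 6392547/289750
APPEND 4: p_6 = 4·6392547 + 3157841 = 28728029, q_6 = 4·289750 + 143133 = 1302133 → 28728029/1302133
APPEND 6: p_7 = 6·28728029 + 6392547 = 178760721, q_7 = 6·1302133 + 289750 = 8102548 → 178760721/8102548
APPEND 12: p_8 = 12·178760721 + 28728029 = 2173856681, q_8 = 12·8102548 + 1302133 = 98532709 → 2173856681/98532709
APPEND 1: p_9 = 1·2173856681 + 178760721 = 2352617402, q_9 = 1·98532709 + 8102548 = 106635257 → 2352617402/106635257
APPEND 49: p_10 = 49·2352617402 + 2173856681 = 117452109379, q_10 = 49·106635257 + 98532709 = 5323660302 → 117452109379/5323660302
APPEND 13: p_11 = 13·117452109379 + 2352617402 = 1529230039329, q_11 = 13·5323660302 + 106635257 = 69314219183 → 1529230039329/69314219183
APPEND 43: p_12 = 43·1529230039329 + 117452109379 = 65874343800526, q_12 = 43·69314219183 + 5323660302 = 2985835085171 → 65874343800526/2985835085171
APPEND 23: p_13 = 23·65874343800526 + 1529230039329 = 1516639137451427, q_13 = 23·2985835085171 + 69314219183 = 68743521178116 → 1516639137451427/68743521178116
APPEND 27: p_14 = 27·1516639137451427 + 65874343800526 = 41015131054989055, q_14 = 27·68743521178116 + 2985835085171 = 1859060906894303 → 41015131054989055/1859060906894303
APPEND 32: p_15 = 32·41015131054989055 + 1516639137451427 = 1314000832897101187, q_15 = 32·1859060906894303 + 68743521178116 = 59558692541795812 → 1314000832897101187/59558692541795812
APPEND 16: p_16 = 16·1314000832897101187 + 41015131054989055 = 21065028457408608047, q_16 = 16·59558692541795812 + 1859060906894303 = 954798141575627295 → 21065028457408608047/954798141575627295
APPEND 18: p_17 = 18·21065028457408608047 + 1314000832897101187 = 380484513066252046033, q_17 = 18·954798141575627295 + 59558692541795812 = 17245925240903087122 → 380484513066252046033/17245925240903087122
APPEND 46: p_18 = 46·380484513066252046033 + 21065028457408608047 = 17523352629505002725565, q_18 = 46·17245925240903087122 + 954798141575627295 = 794267359223117634907 → 17523352629505002725565/794267359223117634907

22/1
353/16
6376/289
76865/3484
6392547/289750
178760721/8102548
117452109379/5323660302
1529230039329/69314219183
65874343800526/2985835085171
1516639137451427/68743521178116
1314000832897101187/59558692541795812
21065028457408608047/954798141575627295
380484513066252046033/17245925240903087122
17523352629505002725565/794267359223117634907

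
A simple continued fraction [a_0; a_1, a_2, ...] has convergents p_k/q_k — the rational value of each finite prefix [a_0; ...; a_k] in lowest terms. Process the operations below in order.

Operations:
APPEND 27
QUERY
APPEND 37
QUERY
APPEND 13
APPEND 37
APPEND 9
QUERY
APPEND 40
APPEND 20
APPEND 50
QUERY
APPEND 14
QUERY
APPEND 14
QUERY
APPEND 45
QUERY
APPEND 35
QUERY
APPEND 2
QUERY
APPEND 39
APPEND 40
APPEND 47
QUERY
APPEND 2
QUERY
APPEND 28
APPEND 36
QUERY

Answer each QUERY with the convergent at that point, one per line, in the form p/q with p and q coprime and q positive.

27/1
1000/37
4360018/161321
175276603619/6485247761
2457374485064/90923044195
34578519394515/1279407866491
1558490747238239/57664277036290
54581754672732880/2019529104136641
110722000092703999/4096722485309572
8230327419344440297874/304522745001515463953
16635675151020500853387/615521254966764635438
17081688014476085211790947/632023765081520073859250

APPEND 27: p_0 = 27·1 + 0 = 27, q_0 = 27·0 + 1 = 1 → 27/1
APPEND 37: p_1 = 37·27 + 1 = 1000, q_1 = 37·1 + 0 = 37 → 1000/37
APPEND 13: p_2 = 13·1000 + 27 = 13027, q_2 = 13·37 + 1 = 482 → 13027/482
APPEND 37: p_3 = 37·13027 + 1000 = 482999, q_3 = 37·482 + 37 = 17871 → 482999/17871
APPEND 9: p_4 = 9·482999 + 13027 = 4360018, q_4 = 9·17871 + 482 = 161321 → 4360018/161321
APPEND 40: p_5 = 40·4360018 + 482999 = 174883719, q_5 = 40·161321 + 17871 = 6470711 → 174883719/6470711
APPEND 20: p_6 = 20·174883719 + 4360018 = 3502034398, q_6 = 20·6470711 + 161321 = 129575541 → 3502034398/129575541
APPEND 50: p_7 = 50·3502034398 + 174883719 = 175276603619, q_7 = 50·129575541 + 6470711 = 6485247761 → 175276603619/6485247761
APPEND 14: p_8 = 14·175276603619 + 3502034398 = 2457374485064, q_8 = 14·6485247761 + 129575541 = 90923044195 → 2457374485064/90923044195
APPEND 14: p_9 = 14·2457374485064 + 175276603619 = 34578519394515, q_9 = 14·90923044195 + 6485247761 = 1279407866491 → 34578519394515/1279407866491
APPEND 45: p_10 = 45·34578519394515 + 2457374485064 = 1558490747238239, q_10 = 45·1279407866491 + 90923044195 = 57664277036290 → 1558490747238239/57664277036290
APPEND 35: p_11 = 35·1558490747238239 + 34578519394515 = 54581754672732880, q_11 = 35·57664277036290 + 1279407866491 = 2019529104136641 → 54581754672732880/2019529104136641
APPEND 2: p_12 = 2·54581754672732880 + 1558490747238239 = 110722000092703999, q_12 = 2·2019529104136641 + 57664277036290 = 4096722485309572 → 110722000092703999/4096722485309572
APPEND 39: p_13 = 39·110722000092703999 + 54581754672732880 = 4372739758288188841, q_13 = 39·4096722485309572 + 2019529104136641 = 161791706031209949 → 4372739758288188841/161791706031209949
APPEND 40: p_14 = 40·4372739758288188841 + 110722000092703999 = 175020312331620257639, q_14 = 40·161791706031209949 + 4096722485309572 = 6475764963733707532 → 175020312331620257639/6475764963733707532
APPEND 47: p_15 = 47·175020312331620257639 + 4372739758288188841 = 8230327419344440297874, q_15 = 47·6475764963733707532 + 161791706031209949 = 304522745001515463953 → 8230327419344440297874/304522745001515463953
APPEND 2: p_16 = 2·8230327419344440297874 + 175020312331620257639 = 16635675151020500853387, q_16 = 2·304522745001515463953 + 6475764963733707532 = 615521254966764635438 → 16635675151020500853387/615521254966764635438
APPEND 28: p_17 = 28·16635675151020500853387 + 8230327419344440297874 = 474029231647918464192710, q_17 = 28·615521254966764635438 + 304522745001515463953 = 17539117884070925256217 → 474029231647918464192710/17539117884070925256217
APPEND 36: p_18 = 36·474029231647918464192710 + 16635675151020500853387 = 17081688014476085211790947, q_18 = 36·17539117884070925256217 + 615521254966764635438 = 632023765081520073859250 → 17081688014476085211790947/632023765081520073859250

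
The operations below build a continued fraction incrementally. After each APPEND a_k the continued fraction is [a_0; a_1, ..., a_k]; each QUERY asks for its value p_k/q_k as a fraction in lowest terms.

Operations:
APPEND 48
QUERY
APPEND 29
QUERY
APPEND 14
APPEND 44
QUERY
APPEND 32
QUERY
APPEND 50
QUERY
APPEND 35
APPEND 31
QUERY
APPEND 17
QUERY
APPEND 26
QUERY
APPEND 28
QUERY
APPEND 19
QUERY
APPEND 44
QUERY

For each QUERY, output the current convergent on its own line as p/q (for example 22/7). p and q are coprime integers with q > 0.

48/1
1393/29
861593/17937
27590526/574391
1380387893/28737487
1499956558104/31226717003
25547602654549/531860575487
665737625576378/13859601679665
18666201118793133/388600707606107
355323558882645905/7397273046195698
15652902791955212953/325868614740216819

APPEND 48: p_0 = 48·1 + 0 = 48, q_0 = 48·0 + 1 = 1 → 48/1
APPEND 29: p_1 = 29·48 + 1 = 1393, q_1 = 29·1 + 0 = 29 → 1393/29
APPEND 14: p_2 = 14·1393 + 48 = 19550, q_2 = 14·29 + 1 = 407 → 19550/407
APPEND 44: p_3 = 44·19550 + 1393 = 861593, q_3 = 44·407 + 29 = 17937 → 861593/17937
APPEND 32: p_4 = 32·861593 + 19550 = 27590526, q_4 = 32·17937 + 407 = 574391 → 27590526/574391
APPEND 50: p_5 = 50·27590526 + 861593 = 1380387893, q_5 = 50·574391 + 17937 = 28737487 → 1380387893/28737487
APPEND 35: p_6 = 35·1380387893 + 27590526 = 48341166781, q_6 = 35·28737487 + 574391 = 1006386436 → 48341166781/1006386436
APPEND 31: p_7 = 31·48341166781 + 1380387893 = 1499956558104, q_7 = 31·1006386436 + 28737487 = 31226717003 → 1499956558104/31226717003
APPEND 17: p_8 = 17·1499956558104 + 48341166781 = 25547602654549, q_8 = 17·31226717003 + 1006386436 = 531860575487 → 25547602654549/531860575487
APPEND 26: p_9 = 26·25547602654549 + 1499956558104 = 665737625576378, q_9 = 26·531860575487 + 31226717003 = 13859601679665 → 665737625576378/13859601679665
APPEND 28: p_10 = 28·665737625576378 + 25547602654549 = 18666201118793133, q_10 = 28·13859601679665 + 531860575487 = 388600707606107 → 18666201118793133/388600707606107
APPEND 19: p_11 = 19·18666201118793133 + 665737625576378 = 355323558882645905, q_11 = 19·388600707606107 + 13859601679665 = 7397273046195698 → 355323558882645905/7397273046195698
APPEND 44: p_12 = 44·355323558882645905 + 18666201118793133 = 15652902791955212953, q_12 = 44·7397273046195698 + 388600707606107 = 325868614740216819 → 15652902791955212953/325868614740216819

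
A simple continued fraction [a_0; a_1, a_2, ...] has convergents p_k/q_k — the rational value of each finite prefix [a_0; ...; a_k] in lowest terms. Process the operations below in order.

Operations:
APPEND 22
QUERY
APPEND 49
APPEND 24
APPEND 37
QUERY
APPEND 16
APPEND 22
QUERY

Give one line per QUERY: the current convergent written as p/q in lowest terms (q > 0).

22/1
960045/43598
339466081/15415988

APPEND 22: p_0 = 22·1 + 0 = 22, q_0 = 22·0 + 1 = 1 → 22/1
APPEND 49: p_1 = 49·22 + 1 = 1079, q_1 = 49·1 + 0 = 49 → 1079/49
APPEND 24: p_2 = 24·1079 + 22 = 25918, q_2 = 24·49 + 1 = 1177 → 25918/1177
APPEND 37: p_3 = 37·25918 + 1079 = 960045, q_3 = 37·1177 + 49 = 43598 → 960045/43598
APPEND 16: p_4 = 16·960045 + 25918 = 15386638, q_4 = 16·43598 + 1177 = 698745 → 15386638/698745
APPEND 22: p_5 = 22·15386638 + 960045 = 339466081, q_5 = 22·698745 + 43598 = 15415988 → 339466081/15415988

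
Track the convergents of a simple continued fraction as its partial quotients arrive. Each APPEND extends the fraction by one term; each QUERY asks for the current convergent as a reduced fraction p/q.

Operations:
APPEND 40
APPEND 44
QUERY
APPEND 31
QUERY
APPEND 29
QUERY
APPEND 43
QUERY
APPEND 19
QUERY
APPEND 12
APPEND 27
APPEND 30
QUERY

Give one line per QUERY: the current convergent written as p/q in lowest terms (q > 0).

1761/44
54631/1365
1586060/39629
68255211/1705412
1298435069/32442457
12730678119699/318086354366

APPEND 40: p_0 = 40·1 + 0 = 40, q_0 = 40·0 + 1 = 1 → 40/1
APPEND 44: p_1 = 44·40 + 1 = 1761, q_1 = 44·1 + 0 = 44 → 1761/44
APPEND 31: p_2 = 31·1761 + 40 = 54631, q_2 = 31·44 + 1 = 1365 → 54631/1365
APPEND 29: p_3 = 29·54631 + 1761 = 1586060, q_3 = 29·1365 + 44 = 39629 → 1586060/39629
APPEND 43: p_4 = 43·1586060 + 54631 = 68255211, q_4 = 43·39629 + 1365 = 1705412 → 68255211/1705412
APPEND 19: p_5 = 19·68255211 + 1586060 = 1298435069, q_5 = 19·1705412 + 39629 = 32442457 → 1298435069/32442457
APPEND 12: p_6 = 12·1298435069 + 68255211 = 15649476039, q_6 = 12·32442457 + 1705412 = 391014896 → 15649476039/391014896
APPEND 27: p_7 = 27·15649476039 + 1298435069 = 423834288122, q_7 = 27·391014896 + 32442457 = 10589844649 → 423834288122/10589844649
APPEND 30: p_8 = 30·423834288122 + 15649476039 = 12730678119699, q_8 = 30·10589844649 + 391014896 = 318086354366 → 12730678119699/318086354366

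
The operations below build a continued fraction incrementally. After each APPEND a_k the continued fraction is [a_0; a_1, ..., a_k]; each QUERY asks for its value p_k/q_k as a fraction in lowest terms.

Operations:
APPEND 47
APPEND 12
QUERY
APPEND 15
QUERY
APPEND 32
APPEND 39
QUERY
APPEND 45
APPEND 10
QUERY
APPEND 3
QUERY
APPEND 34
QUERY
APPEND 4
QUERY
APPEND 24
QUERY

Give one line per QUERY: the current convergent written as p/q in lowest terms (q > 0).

APPEND 47: p_0 = 47·1 + 0 = 47, q_0 = 47·0 + 1 = 1 → 47/1
APPEND 12: p_1 = 12·47 + 1 = 565, q_1 = 12·1 + 0 = 12 → 565/12
APPEND 15: p_2 = 15·565 + 47 = 8522, q_2 = 15·12 + 1 = 181 → 8522/181
APPEND 32: p_3 = 32·8522 + 565 = 273269, q_3 = 32·181 + 12 = 5804 → 273269/5804
APPEND 39: p_4 = 39·273269 + 8522 = 10666013, q_4 = 39·5804 + 181 = 226537 → 10666013/226537
APPEND 45: p_5 = 45·10666013 + 273269 = 480243854, q_5 = 45·226537 + 5804 = 10199969 → 480243854/10199969
APPEND 10: p_6 = 10·480243854 + 10666013 = 4813104553, q_6 = 10·10199969 + 226537 = 102226227 → 4813104553/102226227
APPEND 3: p_7 = 3·4813104553 + 480243854 = 14919557513, q_7 = 3·102226227 + 10199969 = 316878650 → 14919557513/316878650
APPEND 34: p_8 = 34·14919557513 + 4813104553 = 512078059995, q_8 = 34·316878650 + 102226227 = 10876100327 → 512078059995/10876100327
APPEND 4: p_9 = 4·512078059995 + 14919557513 = 2063231797493, q_9 = 4·10876100327 + 316878650 = 43821279958 → 2063231797493/43821279958
APPEND 24: p_10 = 24·2063231797493 + 512078059995 = 50029641199827, q_10 = 24·43821279958 + 10876100327 = 1062586819319 → 50029641199827/1062586819319

565/12
8522/181
10666013/226537
4813104553/102226227
14919557513/316878650
512078059995/10876100327
2063231797493/43821279958
50029641199827/1062586819319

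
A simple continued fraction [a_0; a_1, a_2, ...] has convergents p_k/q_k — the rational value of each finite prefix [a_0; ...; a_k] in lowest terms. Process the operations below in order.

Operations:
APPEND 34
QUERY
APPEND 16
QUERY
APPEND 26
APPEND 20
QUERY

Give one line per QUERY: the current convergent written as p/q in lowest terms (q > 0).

APPEND 34: p_0 = 34·1 + 0 = 34, q_0 = 34·0 + 1 = 1 → 34/1
APPEND 16: p_1 = 16·34 + 1 = 545, q_1 = 16·1 + 0 = 16 → 545/16
APPEND 26: p_2 = 26·545 + 34 = 14204, q_2 = 26·16 + 1 = 417 → 14204/417
APPEND 20: p_3 = 20·14204 + 545 = 284625, q_3 = 20·417 + 16 = 8356 → 284625/8356

34/1
545/16
284625/8356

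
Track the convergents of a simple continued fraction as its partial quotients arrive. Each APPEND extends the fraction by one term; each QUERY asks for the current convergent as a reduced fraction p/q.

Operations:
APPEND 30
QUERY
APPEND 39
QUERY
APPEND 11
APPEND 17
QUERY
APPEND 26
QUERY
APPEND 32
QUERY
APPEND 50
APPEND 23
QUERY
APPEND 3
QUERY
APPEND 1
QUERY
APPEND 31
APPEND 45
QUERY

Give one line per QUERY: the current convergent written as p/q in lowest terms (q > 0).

30/1
1171/39
220658/7349
5750019/191504
184221266/6135477
212170927603/7066338619
645729596128/21505981211
857900523731/28572319830
1226686962954236/40854727637175

APPEND 30: p_0 = 30·1 + 0 = 30, q_0 = 30·0 + 1 = 1 → 30/1
APPEND 39: p_1 = 39·30 + 1 = 1171, q_1 = 39·1 + 0 = 39 → 1171/39
APPEND 11: p_2 = 11·1171 + 30 = 12911, q_2 = 11·39 + 1 = 430 → 12911/430
APPEND 17: p_3 = 17·12911 + 1171 = 220658, q_3 = 17·430 + 39 = 7349 → 220658/7349
APPEND 26: p_4 = 26·220658 + 12911 = 5750019, q_4 = 26·7349 + 430 = 191504 → 5750019/191504
APPEND 32: p_5 = 32·5750019 + 220658 = 184221266, q_5 = 32·191504 + 7349 = 6135477 → 184221266/6135477
APPEND 50: p_6 = 50·184221266 + 5750019 = 9216813319, q_6 = 50·6135477 + 191504 = 306965354 → 9216813319/306965354
APPEND 23: p_7 = 23·9216813319 + 184221266 = 212170927603, q_7 = 23·306965354 + 6135477 = 7066338619 → 212170927603/7066338619
APPEND 3: p_8 = 3·212170927603 + 9216813319 = 645729596128, q_8 = 3·7066338619 + 306965354 = 21505981211 → 645729596128/21505981211
APPEND 1: p_9 = 1·645729596128 + 212170927603 = 857900523731, q_9 = 1·21505981211 + 7066338619 = 28572319830 → 857900523731/28572319830
APPEND 31: p_10 = 31·857900523731 + 645729596128 = 27240645831789, q_10 = 31·28572319830 + 21505981211 = 907247895941 → 27240645831789/907247895941
APPEND 45: p_11 = 45·27240645831789 + 857900523731 = 1226686962954236, q_11 = 45·907247895941 + 28572319830 = 40854727637175 → 1226686962954236/40854727637175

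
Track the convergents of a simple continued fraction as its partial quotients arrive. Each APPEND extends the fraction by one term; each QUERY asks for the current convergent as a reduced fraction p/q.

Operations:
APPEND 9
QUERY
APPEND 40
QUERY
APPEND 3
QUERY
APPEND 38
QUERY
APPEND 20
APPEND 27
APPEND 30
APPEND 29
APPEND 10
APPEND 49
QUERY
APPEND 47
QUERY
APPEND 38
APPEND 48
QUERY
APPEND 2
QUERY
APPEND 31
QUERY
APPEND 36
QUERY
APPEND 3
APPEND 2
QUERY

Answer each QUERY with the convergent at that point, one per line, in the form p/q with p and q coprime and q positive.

9/1
361/40
1092/121
41857/4638
9742144877667/1079486536403
458079224993401/50757852833812
836462208567084841/92684896775454244
1690341169828796587/187299671445129747
53237038473259779038/5898974711574476401
1918223726207180841955/212550389288126280183
13534040160396785451761/1499650674440032914083

APPEND 9: p_0 = 9·1 + 0 = 9, q_0 = 9·0 + 1 = 1 → 9/1
APPEND 40: p_1 = 40·9 + 1 = 361, q_1 = 40·1 + 0 = 40 → 361/40
APPEND 3: p_2 = 3·361 + 9 = 1092, q_2 = 3·40 + 1 = 121 → 1092/121
APPEND 38: p_3 = 38·1092 + 361 = 41857, q_3 = 38·121 + 40 = 4638 → 41857/4638
APPEND 20: p_4 = 20·41857 + 1092 = 838232, q_4 = 20·4638 + 121 = 92881 → 838232/92881
APPEND 27: p_5 = 27·838232 + 41857 = 22674121, q_5 = 27·92881 + 4638 = 2512425 → 22674121/2512425
APPEND 30: p_6 = 30·22674121 + 838232 = 681061862, q_6 = 30·2512425 + 92881 = 75465631 → 681061862/75465631
APPEND 29: p_7 = 29·681061862 + 22674121 = 19773468119, q_7 = 29·75465631 + 2512425 = 2191015724 → 19773468119/2191015724
APPEND 10: p_8 = 10·19773468119 + 681061862 = 198415743052, q_8 = 10·2191015724 + 75465631 = 21985622871 → 198415743052/21985622871
APPEND 49: p_9 = 49·198415743052 + 19773468119 = 9742144877667, q_9 = 49·21985622871 + 2191015724 = 1079486536403 → 9742144877667/1079486536403
APPEND 47: p_10 = 47·9742144877667 + 198415743052 = 458079224993401, q_10 = 47·1079486536403 + 21985622871 = 50757852833812 → 458079224993401/50757852833812
APPEND 38: p_11 = 38·458079224993401 + 9742144877667 = 17416752694626905, q_11 = 38·50757852833812 + 1079486536403 = 1929877894221259 → 17416752694626905/1929877894221259
APPEND 48: p_12 = 48·17416752694626905 + 458079224993401 = 836462208567084841, q_12 = 48·1929877894221259 + 50757852833812 = 92684896775454244 → 836462208567084841/92684896775454244
APPEND 2: p_13 = 2·836462208567084841 + 17416752694626905 = 1690341169828796587, q_13 = 2·92684896775454244 + 1929877894221259 = 187299671445129747 → 1690341169828796587/187299671445129747
APPEND 31: p_14 = 31·1690341169828796587 + 836462208567084841 = 53237038473259779038, q_14 = 31·187299671445129747 + 92684896775454244 = 5898974711574476401 → 53237038473259779038/5898974711574476401
APPEND 36: p_15 = 36·53237038473259779038 + 1690341169828796587 = 1918223726207180841955, q_15 = 36·5898974711574476401 + 187299671445129747 = 212550389288126280183 → 1918223726207180841955/212550389288126280183
APPEND 3: p_16 = 3·1918223726207180841955 + 53237038473259779038 = 5807908217094802304903, q_16 = 3·212550389288126280183 + 5898974711574476401 = 643550142575953316950 → 5807908217094802304903/643550142575953316950
APPEND 2: p_17 = 2·5807908217094802304903 + 1918223726207180841955 = 13534040160396785451761, q_17 = 2·643550142575953316950 + 212550389288126280183 = 1499650674440032914083 → 13534040160396785451761/1499650674440032914083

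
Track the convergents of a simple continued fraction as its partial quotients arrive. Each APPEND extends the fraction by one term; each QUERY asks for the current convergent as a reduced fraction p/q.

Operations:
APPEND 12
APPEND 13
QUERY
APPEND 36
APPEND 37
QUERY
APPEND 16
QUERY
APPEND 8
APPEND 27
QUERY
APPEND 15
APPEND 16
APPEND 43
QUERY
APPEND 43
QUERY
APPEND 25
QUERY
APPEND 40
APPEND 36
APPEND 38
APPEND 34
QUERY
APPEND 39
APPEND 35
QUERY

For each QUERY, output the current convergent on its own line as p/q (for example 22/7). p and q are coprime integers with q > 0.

157/13
209725/17366
3361264/278325
735056863/60865407
7647091911907/633207286420
329002534513376/27242617782603
8232710454746307/681698651851495
15365815226800387962743/1272345916000246799581
21005509126328242750102488/1739333276881713719455741

APPEND 12: p_0 = 12·1 + 0 = 12, q_0 = 12·0 + 1 = 1 → 12/1
APPEND 13: p_1 = 13·12 + 1 = 157, q_1 = 13·1 + 0 = 13 → 157/13
APPEND 36: p_2 = 36·157 + 12 = 5664, q_2 = 36·13 + 1 = 469 → 5664/469
APPEND 37: p_3 = 37·5664 + 157 = 209725, q_3 = 37·469 + 13 = 17366 → 209725/17366
APPEND 16: p_4 = 16·209725 + 5664 = 3361264, q_4 = 16·17366 + 469 = 278325 → 3361264/278325
APPEND 8: p_5 = 8·3361264 + 209725 = 27099837, q_5 = 8·278325 + 17366 = 2243966 → 27099837/2243966
APPEND 27: p_6 = 27·27099837 + 3361264 = 735056863, q_6 = 27·2243966 + 278325 = 60865407 → 735056863/60865407
APPEND 15: p_7 = 15·735056863 + 27099837 = 11052952782, q_7 = 15·60865407 + 2243966 = 915225071 → 11052952782/915225071
APPEND 16: p_8 = 16·11052952782 + 735056863 = 177582301375, q_8 = 16·915225071 + 60865407 = 14704466543 → 177582301375/14704466543
APPEND 43: p_9 = 43·177582301375 + 11052952782 = 7647091911907, q_9 = 43·14704466543 + 915225071 = 633207286420 → 7647091911907/633207286420
APPEND 43: p_10 = 43·7647091911907 + 177582301375 = 329002534513376, q_10 = 43·633207286420 + 14704466543 = 27242617782603 → 329002534513376/27242617782603
APPEND 25: p_11 = 25·329002534513376 + 7647091911907 = 8232710454746307, q_11 = 25·27242617782603 + 633207286420 = 681698651851495 → 8232710454746307/681698651851495
APPEND 40: p_12 = 40·8232710454746307 + 329002534513376 = 329637420724365656, q_12 = 40·681698651851495 + 27242617782603 = 27295188691842403 → 329637420724365656/27295188691842403
APPEND 36: p_13 = 36·329637420724365656 + 8232710454746307 = 11875179856531909923, q_13 = 36·27295188691842403 + 681698651851495 = 983308491558178003 → 11875179856531909923/983308491558178003
APPEND 38: p_14 = 38·11875179856531909923 + 329637420724365656 = 451586471968936942730, q_14 = 38·983308491558178003 + 27295188691842403 = 37393017867902606517 → 451586471968936942730/37393017867902606517
APPEND 34: p_15 = 34·451586471968936942730 + 11875179856531909923 = 15365815226800387962743, q_15 = 34·37393017867902606517 + 983308491558178003 = 1272345916000246799581 → 15365815226800387962743/1272345916000246799581
APPEND 39: p_16 = 39·15365815226800387962743 + 451586471968936942730 = 599718380317184067489707, q_16 = 39·1272345916000246799581 + 37393017867902606517 = 49658883741877527790176 → 599718380317184067489707/49658883741877527790176
APPEND 35: p_17 = 35·599718380317184067489707 + 15365815226800387962743 = 21005509126328242750102488, q_17 = 35·49658883741877527790176 + 1272345916000246799581 = 1739333276881713719455741 → 21005509126328242750102488/1739333276881713719455741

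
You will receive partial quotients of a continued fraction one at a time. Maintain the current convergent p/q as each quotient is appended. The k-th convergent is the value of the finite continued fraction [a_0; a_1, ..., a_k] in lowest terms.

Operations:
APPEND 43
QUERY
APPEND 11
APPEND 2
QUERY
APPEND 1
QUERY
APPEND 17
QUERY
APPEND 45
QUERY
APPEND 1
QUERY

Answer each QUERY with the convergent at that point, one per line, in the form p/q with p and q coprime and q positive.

APPEND 43: p_0 = 43·1 + 0 = 43, q_0 = 43·0 + 1 = 1 → 43/1
APPEND 11: p_1 = 11·43 + 1 = 474, q_1 = 11·1 + 0 = 11 → 474/11
APPEND 2: p_2 = 2·474 + 43 = 991, q_2 = 2·11 + 1 = 23 → 991/23
APPEND 1: p_3 = 1·991 + 474 = 1465, q_3 = 1·23 + 11 = 34 → 1465/34
APPEND 17: p_4 = 17·1465 + 991 = 25896, q_4 = 17·34 + 23 = 601 → 25896/601
APPEND 45: p_5 = 45·25896 + 1465 = 1166785, q_5 = 45·601 + 34 = 27079 → 1166785/27079
APPEND 1: p_6 = 1·1166785 + 25896 = 1192681, q_6 = 1·27079 + 601 = 27680 → 1192681/27680

43/1
991/23
1465/34
25896/601
1166785/27079
1192681/27680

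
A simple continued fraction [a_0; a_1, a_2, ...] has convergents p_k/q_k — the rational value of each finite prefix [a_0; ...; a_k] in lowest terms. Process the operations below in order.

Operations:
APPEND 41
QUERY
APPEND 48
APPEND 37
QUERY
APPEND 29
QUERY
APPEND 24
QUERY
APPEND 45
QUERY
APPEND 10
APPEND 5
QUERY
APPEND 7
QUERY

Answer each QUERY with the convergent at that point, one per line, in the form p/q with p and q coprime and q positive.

41/1
72894/1777
2115895/51581
50854374/1239721
2290562725/55839026
117072970845/2853988931
842467277539/20537552498

APPEND 41: p_0 = 41·1 + 0 = 41, q_0 = 41·0 + 1 = 1 → 41/1
APPEND 48: p_1 = 48·41 + 1 = 1969, q_1 = 48·1 + 0 = 48 → 1969/48
APPEND 37: p_2 = 37·1969 + 41 = 72894, q_2 = 37·48 + 1 = 1777 → 72894/1777
APPEND 29: p_3 = 29·72894 + 1969 = 2115895, q_3 = 29·1777 + 48 = 51581 → 2115895/51581
APPEND 24: p_4 = 24·2115895 + 72894 = 50854374, q_4 = 24·51581 + 1777 = 1239721 → 50854374/1239721
APPEND 45: p_5 = 45·50854374 + 2115895 = 2290562725, q_5 = 45·1239721 + 51581 = 55839026 → 2290562725/55839026
APPEND 10: p_6 = 10·2290562725 + 50854374 = 22956481624, q_6 = 10·55839026 + 1239721 = 559629981 → 22956481624/559629981
APPEND 5: p_7 = 5·22956481624 + 2290562725 = 117072970845, q_7 = 5·559629981 + 55839026 = 2853988931 → 117072970845/2853988931
APPEND 7: p_8 = 7·117072970845 + 22956481624 = 842467277539, q_8 = 7·2853988931 + 559629981 = 20537552498 → 842467277539/20537552498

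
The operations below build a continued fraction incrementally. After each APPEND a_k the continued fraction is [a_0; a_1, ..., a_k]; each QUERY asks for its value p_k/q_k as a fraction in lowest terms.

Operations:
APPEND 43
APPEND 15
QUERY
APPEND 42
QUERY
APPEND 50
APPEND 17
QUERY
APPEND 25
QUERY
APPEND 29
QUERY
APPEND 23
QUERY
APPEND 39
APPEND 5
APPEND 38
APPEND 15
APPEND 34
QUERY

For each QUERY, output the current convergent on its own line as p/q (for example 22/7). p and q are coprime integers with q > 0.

APPEND 43: p_0 = 43·1 + 0 = 43, q_0 = 43·0 + 1 = 1 → 43/1
APPEND 15: p_1 = 15·43 + 1 = 646, q_1 = 15·1 + 0 = 15 → 646/15
APPEND 42: p_2 = 42·646 + 43 = 27175, q_2 = 42·15 + 1 = 631 → 27175/631
APPEND 50: p_3 = 50·27175 + 646 = 1359396, q_3 = 50·631 + 15 = 31565 → 1359396/31565
APPEND 17: p_4 = 17·1359396 + 27175 = 23136907, q_4 = 17·31565 + 631 = 537236 → 23136907/537236
APPEND 25: p_5 = 25·23136907 + 1359396 = 579782071, q_5 = 25·537236 + 31565 = 13462465 → 579782071/13462465
APPEND 29: p_6 = 29·579782071 + 23136907 = 16836816966, q_6 = 29·13462465 + 537236 = 390948721 → 16836816966/390948721
APPEND 23: p_7 = 23·16836816966 + 579782071 = 387826572289, q_7 = 23·390948721 + 13462465 = 9005283048 → 387826572289/9005283048
APPEND 39: p_8 = 39·387826572289 + 16836816966 = 15142073136237, q_8 = 39·9005283048 + 390948721 = 351596987593 → 15142073136237/351596987593
APPEND 5: p_9 = 5·15142073136237 + 387826572289 = 76098192253474, q_9 = 5·351596987593 + 9005283048 = 1766990221013 → 76098192253474/1766990221013
APPEND 38: p_10 = 38·76098192253474 + 15142073136237 = 2906873378768249, q_10 = 38·1766990221013 + 351596987593 = 67497225386087 → 2906873378768249/67497225386087
APPEND 15: p_11 = 15·2906873378768249 + 76098192253474 = 43679198873777209, q_11 = 15·67497225386087 + 1766990221013 = 1014225371012318 → 43679198873777209/1014225371012318
APPEND 34: p_12 = 34·43679198873777209 + 2906873378768249 = 1487999635087193355, q_12 = 34·1014225371012318 + 67497225386087 = 34551159839804899 → 1487999635087193355/34551159839804899

646/15
27175/631
23136907/537236
579782071/13462465
16836816966/390948721
387826572289/9005283048
1487999635087193355/34551159839804899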